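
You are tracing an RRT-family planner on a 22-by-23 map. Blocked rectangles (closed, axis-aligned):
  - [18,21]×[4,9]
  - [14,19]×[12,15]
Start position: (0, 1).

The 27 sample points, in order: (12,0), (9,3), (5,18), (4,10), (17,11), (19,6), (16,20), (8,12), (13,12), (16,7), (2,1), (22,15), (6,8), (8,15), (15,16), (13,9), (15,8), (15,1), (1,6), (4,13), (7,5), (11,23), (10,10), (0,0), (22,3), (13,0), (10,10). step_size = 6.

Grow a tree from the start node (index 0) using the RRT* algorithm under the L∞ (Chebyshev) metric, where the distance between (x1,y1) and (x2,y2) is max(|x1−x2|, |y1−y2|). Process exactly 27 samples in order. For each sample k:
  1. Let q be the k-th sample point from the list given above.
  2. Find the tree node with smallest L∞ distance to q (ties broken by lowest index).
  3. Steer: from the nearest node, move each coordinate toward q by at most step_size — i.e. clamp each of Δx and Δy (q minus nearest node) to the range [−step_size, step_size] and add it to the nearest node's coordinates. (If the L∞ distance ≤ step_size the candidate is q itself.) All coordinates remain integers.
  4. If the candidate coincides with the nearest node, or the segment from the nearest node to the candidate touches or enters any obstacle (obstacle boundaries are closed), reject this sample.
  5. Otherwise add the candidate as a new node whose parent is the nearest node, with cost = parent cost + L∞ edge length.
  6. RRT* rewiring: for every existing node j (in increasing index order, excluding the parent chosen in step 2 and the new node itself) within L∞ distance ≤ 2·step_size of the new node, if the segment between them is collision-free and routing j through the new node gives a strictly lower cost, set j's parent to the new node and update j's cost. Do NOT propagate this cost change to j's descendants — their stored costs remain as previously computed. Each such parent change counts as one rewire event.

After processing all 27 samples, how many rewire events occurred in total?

Rewire events: 11

1. q=(12,0) nearest=0 d=12 new=(6,0) → add node 1 parent=0 cost=6
2. q=(9,3) nearest=1 d=3 new=(9,3) → add node 2 parent=1 cost=9
3. q=(5,18) nearest=2 d=15 new=(5,9) → add node 3 parent=2 cost=15
4. q=(4,10) nearest=3 d=1 new=(4,10) → add node 4 parent=3 cost=16
5. q=(17,11) nearest=2 d=8 new=(15,9) → add node 5 parent=2 cost=15
6. q=(19,6) nearest=5 d=4 new=(19,6) → blocked by [18,21]×[4,9], reject
7. q=(16,20) nearest=3 d=11 new=(11,15) → add node 6 parent=3 cost=21
8. q=(8,12) nearest=3 d=3 new=(8,12) → add node 7 parent=3 cost=18
9. q=(13,12) nearest=5 d=3 new=(13,12) → add node 8 parent=5 cost=18
10. q=(16,7) nearest=5 d=2 new=(16,7) → add node 9 parent=5 cost=17
11. q=(2,1) nearest=0 d=2 new=(2,1) → add node 10 parent=0 cost=2; rewire 3→10 (10<15); rewire 4→10 (11<16); rewire 7→10 (13<18); rewire 8→10 (13<18)
12. q=(22,15) nearest=5 d=7 new=(21,15) → blocked by [14,19]×[12,15], reject
13. q=(6,8) nearest=3 d=1 new=(6,8) → add node 11 parent=3 cost=11; rewire 6→11 (18<21)
14. q=(8,15) nearest=6 d=3 new=(8,15) → add node 12 parent=6 cost=21
15. q=(15,16) nearest=6 d=4 new=(15,16) → add node 13 parent=6 cost=22
16. q=(13,9) nearest=5 d=2 new=(13,9) → add node 14 parent=5 cost=17
17. q=(15,8) nearest=5 d=1 new=(15,8) → add node 15 parent=5 cost=16
18. q=(15,1) nearest=2 d=6 new=(15,1) → add node 16 parent=2 cost=15
19. q=(1,6) nearest=3 d=4 new=(1,6) → add node 17 parent=3 cost=14
20. q=(4,13) nearest=4 d=3 new=(4,13) → add node 18 parent=4 cost=14; rewire 12→18 (18<21)
21. q=(7,5) nearest=2 d=2 new=(7,5) → add node 19 parent=2 cost=11
22. q=(11,23) nearest=13 d=7 new=(11,22) → add node 20 parent=13 cost=28
23. q=(10,10) nearest=7 d=2 new=(10,10) → add node 21 parent=7 cost=15; rewire 20→21 (27<28)
24. q=(0,0) nearest=0 d=1 new=(0,0) → add node 22 parent=0 cost=1; rewire 11→22 (9<11); rewire 17→22 (7<14); rewire 19→22 (8<11); rewire 21→22 (11<15)
25. q=(22,3) nearest=9 d=6 new=(22,3) → blocked by [18,21]×[4,9], reject
26. q=(13,0) nearest=16 d=2 new=(13,0) → add node 23 parent=16 cost=17
27. q=(10,10) nearest=21 d=0 → coincident, reject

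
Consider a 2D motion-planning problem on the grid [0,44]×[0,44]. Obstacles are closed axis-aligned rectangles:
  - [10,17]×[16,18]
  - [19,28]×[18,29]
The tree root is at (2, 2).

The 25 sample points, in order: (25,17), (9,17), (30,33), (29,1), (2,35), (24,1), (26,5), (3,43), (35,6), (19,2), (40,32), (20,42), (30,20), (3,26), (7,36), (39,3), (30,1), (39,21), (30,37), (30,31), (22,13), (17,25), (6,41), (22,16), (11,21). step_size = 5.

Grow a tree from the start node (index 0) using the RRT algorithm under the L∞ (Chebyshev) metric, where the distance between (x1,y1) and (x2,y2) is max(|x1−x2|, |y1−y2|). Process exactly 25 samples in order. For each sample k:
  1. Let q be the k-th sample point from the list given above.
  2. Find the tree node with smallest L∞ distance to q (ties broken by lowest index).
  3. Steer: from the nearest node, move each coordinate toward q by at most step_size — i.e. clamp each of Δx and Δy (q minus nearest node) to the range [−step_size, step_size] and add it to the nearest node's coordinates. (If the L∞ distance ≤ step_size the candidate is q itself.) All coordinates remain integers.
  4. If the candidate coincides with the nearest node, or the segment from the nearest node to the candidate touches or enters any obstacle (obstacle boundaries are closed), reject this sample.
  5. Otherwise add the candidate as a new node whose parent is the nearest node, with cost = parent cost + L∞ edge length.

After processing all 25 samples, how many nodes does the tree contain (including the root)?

1. q=(25,17) nearest=0 d=23 new=(7,7) → add node 1 parent=0 cost=5
2. q=(9,17) nearest=1 d=10 new=(9,12) → add node 2 parent=1 cost=10
3. q=(30,33) nearest=2 d=21 new=(14,17) → blocked by [10,17]×[16,18], reject
4. q=(29,1) nearest=2 d=20 new=(14,7) → add node 3 parent=2 cost=15
5. q=(2,35) nearest=2 d=23 new=(4,17) → add node 4 parent=2 cost=15
6. q=(24,1) nearest=3 d=10 new=(19,2) → add node 5 parent=3 cost=20
7. q=(26,5) nearest=5 d=7 new=(24,5) → add node 6 parent=5 cost=25
8. q=(3,43) nearest=4 d=26 new=(3,22) → add node 7 parent=4 cost=20
9. q=(35,6) nearest=6 d=11 new=(29,6) → add node 8 parent=6 cost=30
10. q=(19,2) nearest=5 d=0 → coincident, reject
11. q=(40,32) nearest=3 d=26 new=(19,12) → add node 9 parent=3 cost=20
12. q=(20,42) nearest=7 d=20 new=(8,27) → add node 10 parent=7 cost=25
13. q=(30,20) nearest=9 d=11 new=(24,17) → add node 11 parent=9 cost=25
14. q=(3,26) nearest=7 d=4 new=(3,26) → add node 12 parent=7 cost=24
15. q=(7,36) nearest=10 d=9 new=(7,32) → add node 13 parent=10 cost=30
16. q=(39,3) nearest=8 d=10 new=(34,3) → add node 14 parent=8 cost=35
17. q=(30,1) nearest=14 d=4 new=(30,1) → add node 15 parent=14 cost=39
18. q=(39,21) nearest=8 d=15 new=(34,11) → add node 16 parent=8 cost=35
19. q=(30,37) nearest=11 d=20 new=(29,22) → blocked by [19,28]×[18,29], reject
20. q=(30,31) nearest=11 d=14 new=(29,22) → blocked by [19,28]×[18,29], reject
21. q=(22,13) nearest=9 d=3 new=(22,13) → add node 17 parent=9 cost=23
22. q=(17,25) nearest=11 d=8 new=(19,22) → blocked by [19,28]×[18,29], reject
23. q=(6,41) nearest=13 d=9 new=(6,37) → add node 18 parent=13 cost=35
24. q=(22,16) nearest=11 d=2 new=(22,16) → add node 19 parent=11 cost=27
25. q=(11,21) nearest=10 d=6 new=(11,22) → add node 20 parent=10 cost=30

Node count: 21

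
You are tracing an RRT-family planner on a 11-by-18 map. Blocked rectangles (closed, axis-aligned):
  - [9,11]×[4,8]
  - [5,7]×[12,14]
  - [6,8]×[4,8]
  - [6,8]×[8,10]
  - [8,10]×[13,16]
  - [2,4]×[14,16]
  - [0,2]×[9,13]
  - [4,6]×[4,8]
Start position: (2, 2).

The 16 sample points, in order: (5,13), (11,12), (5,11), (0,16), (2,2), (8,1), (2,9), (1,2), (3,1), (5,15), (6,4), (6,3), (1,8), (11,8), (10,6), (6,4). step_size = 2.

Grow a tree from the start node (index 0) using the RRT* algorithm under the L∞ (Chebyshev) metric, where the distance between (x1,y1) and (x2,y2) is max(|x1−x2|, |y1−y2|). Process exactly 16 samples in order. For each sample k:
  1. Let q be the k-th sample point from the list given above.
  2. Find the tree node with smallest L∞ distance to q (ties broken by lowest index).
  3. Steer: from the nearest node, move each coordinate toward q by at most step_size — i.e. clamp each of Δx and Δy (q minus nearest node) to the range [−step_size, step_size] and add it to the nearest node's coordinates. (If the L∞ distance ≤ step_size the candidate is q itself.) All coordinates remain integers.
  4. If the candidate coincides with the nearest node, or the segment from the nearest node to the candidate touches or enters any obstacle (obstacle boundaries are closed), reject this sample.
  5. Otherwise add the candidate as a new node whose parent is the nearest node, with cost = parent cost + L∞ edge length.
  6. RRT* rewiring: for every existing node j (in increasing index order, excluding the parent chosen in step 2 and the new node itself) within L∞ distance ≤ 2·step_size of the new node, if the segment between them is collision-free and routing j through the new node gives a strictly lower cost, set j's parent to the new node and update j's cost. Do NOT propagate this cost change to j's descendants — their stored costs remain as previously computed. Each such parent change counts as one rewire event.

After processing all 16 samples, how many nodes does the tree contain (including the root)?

Node count: 8

1. q=(5,13) nearest=0 d=11 new=(4,4) → blocked by [4,6]×[4,8], reject
2. q=(11,12) nearest=0 d=10 new=(4,4) → blocked by [4,6]×[4,8], reject
3. q=(5,11) nearest=0 d=9 new=(4,4) → blocked by [4,6]×[4,8], reject
4. q=(0,16) nearest=0 d=14 new=(0,4) → add node 1 parent=0 cost=2
5. q=(2,2) nearest=0 d=0 → coincident, reject
6. q=(8,1) nearest=0 d=6 new=(4,1) → add node 2 parent=0 cost=2
7. q=(2,9) nearest=1 d=5 new=(2,6) → add node 3 parent=1 cost=4
8. q=(1,2) nearest=0 d=1 new=(1,2) → add node 4 parent=0 cost=1
9. q=(3,1) nearest=0 d=1 new=(3,1) → add node 5 parent=0 cost=1
10. q=(5,15) nearest=3 d=9 new=(4,8) → blocked by [4,6]×[4,8], reject
11. q=(6,4) nearest=2 d=3 new=(6,3) → add node 6 parent=2 cost=4
12. q=(6,3) nearest=6 d=0 → coincident, reject
13. q=(1,8) nearest=3 d=2 new=(1,8) → add node 7 parent=3 cost=6
14. q=(11,8) nearest=6 d=5 new=(8,5) → blocked by [6,8]×[4,8], reject
15. q=(10,6) nearest=6 d=4 new=(8,5) → blocked by [6,8]×[4,8], reject
16. q=(6,4) nearest=6 d=1 new=(6,4) → blocked by [6,8]×[4,8], reject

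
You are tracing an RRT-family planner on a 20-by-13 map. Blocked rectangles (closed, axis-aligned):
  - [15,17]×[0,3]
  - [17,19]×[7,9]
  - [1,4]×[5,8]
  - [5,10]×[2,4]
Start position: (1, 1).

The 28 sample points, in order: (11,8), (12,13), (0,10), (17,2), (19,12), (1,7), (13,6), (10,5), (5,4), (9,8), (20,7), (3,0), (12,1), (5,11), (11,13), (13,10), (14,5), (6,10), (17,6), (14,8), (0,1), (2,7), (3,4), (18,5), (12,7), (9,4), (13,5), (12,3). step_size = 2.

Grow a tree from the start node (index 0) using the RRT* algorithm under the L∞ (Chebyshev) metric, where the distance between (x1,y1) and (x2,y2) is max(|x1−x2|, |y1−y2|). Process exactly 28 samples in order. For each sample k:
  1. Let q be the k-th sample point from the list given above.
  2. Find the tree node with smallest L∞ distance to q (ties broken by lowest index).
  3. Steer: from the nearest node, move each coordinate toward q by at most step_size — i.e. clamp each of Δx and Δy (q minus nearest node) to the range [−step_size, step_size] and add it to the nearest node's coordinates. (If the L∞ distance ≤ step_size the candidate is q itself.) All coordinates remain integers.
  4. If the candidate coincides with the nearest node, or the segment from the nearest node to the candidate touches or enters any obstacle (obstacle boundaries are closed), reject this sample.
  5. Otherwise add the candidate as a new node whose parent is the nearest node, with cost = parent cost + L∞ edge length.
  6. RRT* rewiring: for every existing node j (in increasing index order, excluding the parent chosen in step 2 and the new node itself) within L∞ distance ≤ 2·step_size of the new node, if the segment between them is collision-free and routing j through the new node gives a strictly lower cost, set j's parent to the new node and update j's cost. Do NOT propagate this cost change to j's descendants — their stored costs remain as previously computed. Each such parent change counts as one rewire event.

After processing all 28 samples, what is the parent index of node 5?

Parent of node 5: 4

1. q=(11,8) nearest=0 d=10 new=(3,3) → add node 1 parent=0 cost=2
2. q=(12,13) nearest=1 d=10 new=(5,5) → add node 2 parent=1 cost=4
3. q=(0,10) nearest=2 d=5 new=(3,7) → blocked by [1,4]×[5,8], reject
4. q=(17,2) nearest=2 d=12 new=(7,3) → blocked by [5,10]×[2,4], reject
5. q=(19,12) nearest=2 d=14 new=(7,7) → add node 3 parent=2 cost=6
6. q=(1,7) nearest=1 d=4 new=(1,5) → blocked by [1,4]×[5,8], reject
7. q=(13,6) nearest=3 d=6 new=(9,6) → add node 4 parent=3 cost=8
8. q=(10,5) nearest=4 d=1 new=(10,5) → add node 5 parent=4 cost=9
9. q=(5,4) nearest=2 d=1 new=(5,4) → blocked by [5,10]×[2,4], reject
10. q=(9,8) nearest=3 d=2 new=(9,8) → add node 6 parent=3 cost=8
11. q=(20,7) nearest=5 d=10 new=(12,7) → add node 7 parent=5 cost=11
12. q=(3,0) nearest=0 d=2 new=(3,0) → add node 8 parent=0 cost=2
13. q=(12,1) nearest=5 d=4 new=(12,3) → add node 9 parent=5 cost=11
14. q=(5,11) nearest=3 d=4 new=(5,9) → add node 10 parent=3 cost=8
15. q=(11,13) nearest=6 d=5 new=(11,10) → add node 11 parent=6 cost=10
16. q=(13,10) nearest=11 d=2 new=(13,10) → add node 12 parent=11 cost=12
17. q=(14,5) nearest=7 d=2 new=(14,5) → add node 13 parent=7 cost=13
18. q=(6,10) nearest=10 d=1 new=(6,10) → add node 14 parent=10 cost=9
19. q=(17,6) nearest=13 d=3 new=(16,6) → add node 15 parent=13 cost=15
20. q=(14,8) nearest=7 d=2 new=(14,8) → add node 16 parent=7 cost=13
21. q=(0,1) nearest=0 d=1 new=(0,1) → add node 17 parent=0 cost=1
22. q=(2,7) nearest=2 d=3 new=(3,7) → blocked by [1,4]×[5,8], reject
23. q=(3,4) nearest=1 d=1 new=(3,4) → add node 18 parent=1 cost=3
24. q=(18,5) nearest=15 d=2 new=(18,5) → add node 19 parent=15 cost=17
25. q=(12,7) nearest=7 d=0 → coincident, reject
26. q=(9,4) nearest=5 d=1 new=(9,4) → blocked by [5,10]×[2,4], reject
27. q=(13,5) nearest=13 d=1 new=(13,5) → add node 20 parent=13 cost=14
28. q=(12,3) nearest=9 d=0 → coincident, reject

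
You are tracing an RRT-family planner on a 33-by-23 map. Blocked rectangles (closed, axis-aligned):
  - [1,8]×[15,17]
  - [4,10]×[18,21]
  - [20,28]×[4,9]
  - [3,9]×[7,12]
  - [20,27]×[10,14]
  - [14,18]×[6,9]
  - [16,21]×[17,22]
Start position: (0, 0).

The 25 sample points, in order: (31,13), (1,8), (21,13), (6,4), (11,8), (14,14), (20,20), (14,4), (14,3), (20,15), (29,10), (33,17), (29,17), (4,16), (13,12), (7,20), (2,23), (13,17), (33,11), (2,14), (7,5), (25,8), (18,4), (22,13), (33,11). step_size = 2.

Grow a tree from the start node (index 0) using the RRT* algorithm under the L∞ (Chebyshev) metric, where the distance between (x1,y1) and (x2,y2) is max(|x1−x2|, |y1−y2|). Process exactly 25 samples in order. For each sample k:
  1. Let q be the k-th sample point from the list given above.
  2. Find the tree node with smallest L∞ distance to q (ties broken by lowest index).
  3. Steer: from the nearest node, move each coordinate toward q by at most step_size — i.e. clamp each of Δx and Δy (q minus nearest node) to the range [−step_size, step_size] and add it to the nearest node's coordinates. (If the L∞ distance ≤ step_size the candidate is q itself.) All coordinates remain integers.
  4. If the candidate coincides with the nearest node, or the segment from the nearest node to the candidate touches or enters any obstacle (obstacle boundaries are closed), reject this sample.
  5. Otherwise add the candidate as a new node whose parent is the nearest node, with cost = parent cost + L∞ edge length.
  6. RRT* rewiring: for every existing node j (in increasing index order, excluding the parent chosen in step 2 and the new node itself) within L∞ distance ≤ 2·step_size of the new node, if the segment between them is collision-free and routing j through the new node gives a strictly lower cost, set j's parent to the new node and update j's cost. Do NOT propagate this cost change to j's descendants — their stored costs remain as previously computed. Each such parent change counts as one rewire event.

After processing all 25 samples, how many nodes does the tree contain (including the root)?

1. q=(31,13) nearest=0 d=31 new=(2,2) → add node 1 parent=0 cost=2
2. q=(1,8) nearest=1 d=6 new=(1,4) → add node 2 parent=1 cost=4
3. q=(21,13) nearest=1 d=19 new=(4,4) → add node 3 parent=1 cost=4
4. q=(6,4) nearest=3 d=2 new=(6,4) → add node 4 parent=3 cost=6
5. q=(11,8) nearest=4 d=5 new=(8,6) → add node 5 parent=4 cost=8
6. q=(14,14) nearest=5 d=8 new=(10,8) → blocked by [3,9]×[7,12], reject
7. q=(20,20) nearest=5 d=14 new=(10,8) → blocked by [3,9]×[7,12], reject
8. q=(14,4) nearest=5 d=6 new=(10,4) → add node 6 parent=5 cost=10
9. q=(14,3) nearest=6 d=4 new=(12,3) → add node 7 parent=6 cost=12
10. q=(20,15) nearest=6 d=11 new=(12,6) → add node 8 parent=6 cost=12
11. q=(29,10) nearest=7 d=17 new=(14,5) → add node 9 parent=7 cost=14
12. q=(33,17) nearest=9 d=19 new=(16,7) → blocked by [14,18]×[6,9], reject
13. q=(29,17) nearest=9 d=15 new=(16,7) → blocked by [14,18]×[6,9], reject
14. q=(4,16) nearest=5 d=10 new=(6,8) → blocked by [3,9]×[7,12], reject
15. q=(13,12) nearest=5 d=6 new=(10,8) → blocked by [3,9]×[7,12], reject
16. q=(7,20) nearest=5 d=14 new=(7,8) → blocked by [3,9]×[7,12], reject
17. q=(2,23) nearest=5 d=17 new=(6,8) → blocked by [3,9]×[7,12], reject
18. q=(13,17) nearest=5 d=11 new=(10,8) → blocked by [3,9]×[7,12], reject
19. q=(33,11) nearest=9 d=19 new=(16,7) → blocked by [14,18]×[6,9], reject
20. q=(2,14) nearest=5 d=8 new=(6,8) → blocked by [3,9]×[7,12], reject
21. q=(7,5) nearest=4 d=1 new=(7,5) → add node 10 parent=4 cost=7
22. q=(25,8) nearest=9 d=11 new=(16,7) → blocked by [14,18]×[6,9], reject
23. q=(18,4) nearest=9 d=4 new=(16,4) → add node 11 parent=9 cost=16
24. q=(22,13) nearest=9 d=8 new=(16,7) → blocked by [14,18]×[6,9], reject
25. q=(33,11) nearest=11 d=17 new=(18,6) → blocked by [14,18]×[6,9], reject

Node count: 12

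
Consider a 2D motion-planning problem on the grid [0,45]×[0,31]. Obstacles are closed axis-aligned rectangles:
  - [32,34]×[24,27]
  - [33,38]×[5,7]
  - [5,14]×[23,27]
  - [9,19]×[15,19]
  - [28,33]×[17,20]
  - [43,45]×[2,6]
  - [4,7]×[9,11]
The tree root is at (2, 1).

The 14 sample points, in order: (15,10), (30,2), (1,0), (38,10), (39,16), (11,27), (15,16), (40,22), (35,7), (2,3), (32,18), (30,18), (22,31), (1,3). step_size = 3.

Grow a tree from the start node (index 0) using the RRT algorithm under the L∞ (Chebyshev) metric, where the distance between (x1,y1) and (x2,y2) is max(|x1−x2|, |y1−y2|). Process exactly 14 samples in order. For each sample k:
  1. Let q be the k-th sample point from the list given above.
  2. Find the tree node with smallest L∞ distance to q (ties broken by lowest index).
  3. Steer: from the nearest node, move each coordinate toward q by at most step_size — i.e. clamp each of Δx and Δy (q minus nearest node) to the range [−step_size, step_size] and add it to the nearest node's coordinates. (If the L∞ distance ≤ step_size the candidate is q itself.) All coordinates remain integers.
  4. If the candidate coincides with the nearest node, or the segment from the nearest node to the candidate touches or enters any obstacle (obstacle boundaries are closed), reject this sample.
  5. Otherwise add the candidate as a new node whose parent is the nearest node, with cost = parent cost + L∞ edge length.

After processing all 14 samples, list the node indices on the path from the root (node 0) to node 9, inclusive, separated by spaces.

1. q=(15,10) nearest=0 d=13 new=(5,4) → add node 1 parent=0 cost=3
2. q=(30,2) nearest=1 d=25 new=(8,2) → add node 2 parent=1 cost=6
3. q=(1,0) nearest=0 d=1 new=(1,0) → add node 3 parent=0 cost=1
4. q=(38,10) nearest=2 d=30 new=(11,5) → add node 4 parent=2 cost=9
5. q=(39,16) nearest=4 d=28 new=(14,8) → add node 5 parent=4 cost=12
6. q=(11,27) nearest=5 d=19 new=(11,11) → add node 6 parent=5 cost=15
7. q=(15,16) nearest=6 d=5 new=(14,14) → add node 7 parent=6 cost=18
8. q=(40,22) nearest=5 d=26 new=(17,11) → add node 8 parent=5 cost=15
9. q=(35,7) nearest=8 d=18 new=(20,8) → add node 9 parent=8 cost=18
10. q=(2,3) nearest=0 d=2 new=(2,3) → add node 10 parent=0 cost=2
11. q=(32,18) nearest=9 d=12 new=(23,11) → add node 11 parent=9 cost=21
12. q=(30,18) nearest=11 d=7 new=(26,14) → add node 12 parent=11 cost=24
13. q=(22,31) nearest=7 d=17 new=(17,17) → blocked by [9,19]×[15,19], reject
14. q=(1,3) nearest=10 d=1 new=(1,3) → add node 13 parent=10 cost=3

Path: 0 1 2 4 5 8 9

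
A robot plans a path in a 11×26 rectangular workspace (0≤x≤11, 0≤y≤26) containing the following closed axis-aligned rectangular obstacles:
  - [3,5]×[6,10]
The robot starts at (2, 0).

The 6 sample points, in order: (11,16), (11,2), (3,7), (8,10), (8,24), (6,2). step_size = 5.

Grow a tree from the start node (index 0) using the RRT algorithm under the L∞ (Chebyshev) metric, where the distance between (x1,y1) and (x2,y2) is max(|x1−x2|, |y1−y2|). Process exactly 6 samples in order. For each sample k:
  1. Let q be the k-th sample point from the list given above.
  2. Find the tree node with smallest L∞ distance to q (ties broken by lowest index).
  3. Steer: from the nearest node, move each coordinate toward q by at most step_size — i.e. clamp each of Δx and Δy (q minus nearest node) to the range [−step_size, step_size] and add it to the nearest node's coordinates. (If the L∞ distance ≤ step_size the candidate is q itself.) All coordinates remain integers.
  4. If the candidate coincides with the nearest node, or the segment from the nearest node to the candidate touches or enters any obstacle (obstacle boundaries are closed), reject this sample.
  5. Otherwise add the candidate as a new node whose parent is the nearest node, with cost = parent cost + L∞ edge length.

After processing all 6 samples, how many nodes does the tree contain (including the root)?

1. q=(11,16) nearest=0 d=16 new=(7,5) → add node 1 parent=0 cost=5
2. q=(11,2) nearest=1 d=4 new=(11,2) → add node 2 parent=1 cost=9
3. q=(3,7) nearest=1 d=4 new=(3,7) → blocked by [3,5]×[6,10], reject
4. q=(8,10) nearest=1 d=5 new=(8,10) → add node 3 parent=1 cost=10
5. q=(8,24) nearest=3 d=14 new=(8,15) → add node 4 parent=3 cost=15
6. q=(6,2) nearest=1 d=3 new=(6,2) → add node 5 parent=1 cost=8

Node count: 6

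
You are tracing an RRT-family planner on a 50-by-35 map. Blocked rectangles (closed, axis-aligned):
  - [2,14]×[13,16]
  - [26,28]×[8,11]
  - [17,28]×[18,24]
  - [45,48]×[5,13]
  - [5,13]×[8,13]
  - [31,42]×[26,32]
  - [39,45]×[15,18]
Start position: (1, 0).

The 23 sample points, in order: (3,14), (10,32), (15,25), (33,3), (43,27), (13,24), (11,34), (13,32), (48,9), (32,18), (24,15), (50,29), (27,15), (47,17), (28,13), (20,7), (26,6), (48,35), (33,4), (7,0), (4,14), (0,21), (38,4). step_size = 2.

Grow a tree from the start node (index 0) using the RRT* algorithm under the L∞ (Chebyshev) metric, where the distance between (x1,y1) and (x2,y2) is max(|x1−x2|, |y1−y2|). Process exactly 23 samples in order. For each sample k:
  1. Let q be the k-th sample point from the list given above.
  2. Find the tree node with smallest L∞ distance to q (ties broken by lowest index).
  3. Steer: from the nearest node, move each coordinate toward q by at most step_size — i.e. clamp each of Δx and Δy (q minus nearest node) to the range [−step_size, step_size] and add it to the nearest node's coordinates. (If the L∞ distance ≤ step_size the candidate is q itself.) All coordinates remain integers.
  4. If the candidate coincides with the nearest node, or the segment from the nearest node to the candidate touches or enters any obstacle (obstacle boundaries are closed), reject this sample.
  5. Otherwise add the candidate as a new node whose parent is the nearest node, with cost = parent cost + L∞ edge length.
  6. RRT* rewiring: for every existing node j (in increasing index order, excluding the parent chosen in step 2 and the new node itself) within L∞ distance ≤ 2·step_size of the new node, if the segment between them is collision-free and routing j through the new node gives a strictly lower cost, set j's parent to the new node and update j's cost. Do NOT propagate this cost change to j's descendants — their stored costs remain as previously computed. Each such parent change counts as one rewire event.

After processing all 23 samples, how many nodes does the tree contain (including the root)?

Node count: 12

1. q=(3,14) nearest=0 d=14 new=(3,2) → add node 1 parent=0 cost=2
2. q=(10,32) nearest=1 d=30 new=(5,4) → add node 2 parent=1 cost=4
3. q=(15,25) nearest=2 d=21 new=(7,6) → add node 3 parent=2 cost=6
4. q=(33,3) nearest=3 d=26 new=(9,4) → add node 4 parent=3 cost=8
5. q=(43,27) nearest=4 d=34 new=(11,6) → add node 5 parent=4 cost=10
6. q=(13,24) nearest=3 d=18 new=(9,8) → blocked by [5,13]×[8,13], reject
7. q=(11,34) nearest=3 d=28 new=(9,8) → blocked by [5,13]×[8,13], reject
8. q=(13,32) nearest=3 d=26 new=(9,8) → blocked by [5,13]×[8,13], reject
9. q=(48,9) nearest=5 d=37 new=(13,8) → blocked by [5,13]×[8,13], reject
10. q=(32,18) nearest=5 d=21 new=(13,8) → blocked by [5,13]×[8,13], reject
11. q=(24,15) nearest=5 d=13 new=(13,8) → blocked by [5,13]×[8,13], reject
12. q=(50,29) nearest=5 d=39 new=(13,8) → blocked by [5,13]×[8,13], reject
13. q=(27,15) nearest=5 d=16 new=(13,8) → blocked by [5,13]×[8,13], reject
14. q=(47,17) nearest=5 d=36 new=(13,8) → blocked by [5,13]×[8,13], reject
15. q=(28,13) nearest=5 d=17 new=(13,8) → blocked by [5,13]×[8,13], reject
16. q=(20,7) nearest=5 d=9 new=(13,7) → add node 6 parent=5 cost=12
17. q=(26,6) nearest=6 d=13 new=(15,6) → add node 7 parent=6 cost=14
18. q=(48,35) nearest=7 d=33 new=(17,8) → add node 8 parent=7 cost=16
19. q=(33,4) nearest=8 d=16 new=(19,6) → add node 9 parent=8 cost=18
20. q=(7,0) nearest=1 d=4 new=(5,0) → add node 10 parent=1 cost=4
21. q=(4,14) nearest=3 d=8 new=(5,8) → blocked by [5,13]×[8,13], reject
22. q=(0,21) nearest=6 d=14 new=(11,9) → blocked by [5,13]×[8,13], reject
23. q=(38,4) nearest=9 d=19 new=(21,4) → add node 11 parent=9 cost=20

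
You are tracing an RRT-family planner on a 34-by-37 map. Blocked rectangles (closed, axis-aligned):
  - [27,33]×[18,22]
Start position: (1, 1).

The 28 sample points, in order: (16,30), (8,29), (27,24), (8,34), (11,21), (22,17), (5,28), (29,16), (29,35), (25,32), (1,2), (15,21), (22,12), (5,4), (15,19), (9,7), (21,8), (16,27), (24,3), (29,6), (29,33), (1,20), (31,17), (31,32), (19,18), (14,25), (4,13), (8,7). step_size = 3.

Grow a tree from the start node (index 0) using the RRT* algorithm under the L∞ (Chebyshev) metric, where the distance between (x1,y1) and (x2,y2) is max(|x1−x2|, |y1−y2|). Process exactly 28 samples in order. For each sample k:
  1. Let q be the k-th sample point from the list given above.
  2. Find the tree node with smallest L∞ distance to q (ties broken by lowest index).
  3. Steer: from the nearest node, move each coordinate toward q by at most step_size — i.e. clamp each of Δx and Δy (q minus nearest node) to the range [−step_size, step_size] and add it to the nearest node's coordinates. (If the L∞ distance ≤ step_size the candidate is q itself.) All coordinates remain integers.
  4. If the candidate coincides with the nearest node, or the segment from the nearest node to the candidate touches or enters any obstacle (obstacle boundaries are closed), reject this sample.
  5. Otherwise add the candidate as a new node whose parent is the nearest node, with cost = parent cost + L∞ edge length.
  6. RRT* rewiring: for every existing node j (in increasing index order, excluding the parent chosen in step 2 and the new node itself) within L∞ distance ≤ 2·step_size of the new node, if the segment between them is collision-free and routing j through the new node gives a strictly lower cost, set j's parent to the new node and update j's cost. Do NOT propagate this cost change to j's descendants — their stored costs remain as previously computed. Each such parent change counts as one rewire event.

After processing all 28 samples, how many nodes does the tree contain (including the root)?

Node count: 29

1. q=(16,30) nearest=0 d=29 new=(4,4) → add node 1 parent=0 cost=3
2. q=(8,29) nearest=1 d=25 new=(7,7) → add node 2 parent=1 cost=6
3. q=(27,24) nearest=2 d=20 new=(10,10) → add node 3 parent=2 cost=9
4. q=(8,34) nearest=3 d=24 new=(8,13) → add node 4 parent=3 cost=12
5. q=(11,21) nearest=4 d=8 new=(11,16) → add node 5 parent=4 cost=15
6. q=(22,17) nearest=5 d=11 new=(14,17) → add node 6 parent=5 cost=18
7. q=(5,28) nearest=6 d=11 new=(11,20) → add node 7 parent=6 cost=21
8. q=(29,16) nearest=6 d=15 new=(17,16) → add node 8 parent=6 cost=21
9. q=(29,35) nearest=6 d=18 new=(17,20) → add node 9 parent=6 cost=21
10. q=(25,32) nearest=9 d=12 new=(20,23) → add node 10 parent=9 cost=24
11. q=(1,2) nearest=0 d=1 new=(1,2) → add node 11 parent=0 cost=1
12. q=(15,21) nearest=9 d=2 new=(15,21) → add node 12 parent=9 cost=23
13. q=(22,12) nearest=8 d=5 new=(20,13) → add node 13 parent=8 cost=24
14. q=(5,4) nearest=1 d=1 new=(5,4) → add node 14 parent=1 cost=4
15. q=(15,19) nearest=6 d=2 new=(15,19) → add node 15 parent=6 cost=20; rewire 12→15 (22<23)
16. q=(9,7) nearest=2 d=2 new=(9,7) → add node 16 parent=2 cost=8
17. q=(21,8) nearest=13 d=5 new=(21,10) → add node 17 parent=13 cost=27
18. q=(16,27) nearest=10 d=4 new=(17,26) → add node 18 parent=10 cost=27
19. q=(24,3) nearest=17 d=7 new=(24,7) → add node 19 parent=17 cost=30
20. q=(29,6) nearest=19 d=5 new=(27,6) → add node 20 parent=19 cost=33
21. q=(29,33) nearest=10 d=10 new=(23,26) → add node 21 parent=10 cost=27
22. q=(1,20) nearest=4 d=7 new=(5,16) → add node 22 parent=4 cost=15
23. q=(31,17) nearest=21 d=9 new=(26,23) → add node 23 parent=21 cost=30
24. q=(31,32) nearest=21 d=8 new=(26,29) → add node 24 parent=21 cost=30
25. q=(19,18) nearest=8 d=2 new=(19,18) → add node 25 parent=8 cost=23
26. q=(14,25) nearest=18 d=3 new=(14,25) → add node 26 parent=18 cost=30
27. q=(4,13) nearest=22 d=3 new=(4,13) → add node 27 parent=22 cost=18
28. q=(8,7) nearest=2 d=1 new=(8,7) → add node 28 parent=2 cost=7; rewire 27→28 (13<18)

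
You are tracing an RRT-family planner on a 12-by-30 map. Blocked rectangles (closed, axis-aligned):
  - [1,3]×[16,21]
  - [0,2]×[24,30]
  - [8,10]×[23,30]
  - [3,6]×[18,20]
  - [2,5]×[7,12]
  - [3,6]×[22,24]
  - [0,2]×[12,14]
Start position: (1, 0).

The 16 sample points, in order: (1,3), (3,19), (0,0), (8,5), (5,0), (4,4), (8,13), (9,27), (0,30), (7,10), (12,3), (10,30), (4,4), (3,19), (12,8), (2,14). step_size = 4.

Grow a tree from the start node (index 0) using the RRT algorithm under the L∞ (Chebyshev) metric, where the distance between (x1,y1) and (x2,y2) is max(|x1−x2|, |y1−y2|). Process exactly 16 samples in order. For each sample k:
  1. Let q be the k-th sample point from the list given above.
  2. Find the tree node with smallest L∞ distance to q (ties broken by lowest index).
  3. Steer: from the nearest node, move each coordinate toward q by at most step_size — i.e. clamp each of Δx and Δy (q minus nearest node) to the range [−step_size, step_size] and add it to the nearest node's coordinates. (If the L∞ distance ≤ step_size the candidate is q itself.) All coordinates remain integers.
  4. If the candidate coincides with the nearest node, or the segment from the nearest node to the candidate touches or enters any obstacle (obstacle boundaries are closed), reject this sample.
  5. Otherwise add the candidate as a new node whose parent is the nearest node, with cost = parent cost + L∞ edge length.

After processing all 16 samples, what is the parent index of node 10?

1. q=(1,3) nearest=0 d=3 new=(1,3) → add node 1 parent=0 cost=3
2. q=(3,19) nearest=1 d=16 new=(3,7) → blocked by [2,5]×[7,12], reject
3. q=(0,0) nearest=0 d=1 new=(0,0) → add node 2 parent=0 cost=1
4. q=(8,5) nearest=0 d=7 new=(5,4) → add node 3 parent=0 cost=4
5. q=(5,0) nearest=0 d=4 new=(5,0) → add node 4 parent=0 cost=4
6. q=(4,4) nearest=3 d=1 new=(4,4) → add node 5 parent=3 cost=5
7. q=(8,13) nearest=3 d=9 new=(8,8) → add node 6 parent=3 cost=8
8. q=(9,27) nearest=6 d=19 new=(9,12) → add node 7 parent=6 cost=12
9. q=(0,30) nearest=7 d=18 new=(5,16) → add node 8 parent=7 cost=16
10. q=(7,10) nearest=6 d=2 new=(7,10) → add node 9 parent=6 cost=10
11. q=(12,3) nearest=6 d=5 new=(12,4) → add node 10 parent=6 cost=12
12. q=(10,30) nearest=8 d=14 new=(9,20) → add node 11 parent=8 cost=20
13. q=(4,4) nearest=5 d=0 → coincident, reject
14. q=(3,19) nearest=8 d=3 new=(3,19) → blocked by [1,3]×[16,21], reject
15. q=(12,8) nearest=6 d=4 new=(12,8) → add node 12 parent=6 cost=12
16. q=(2,14) nearest=8 d=3 new=(2,14) → blocked by [0,2]×[12,14], reject

Parent of node 10: 6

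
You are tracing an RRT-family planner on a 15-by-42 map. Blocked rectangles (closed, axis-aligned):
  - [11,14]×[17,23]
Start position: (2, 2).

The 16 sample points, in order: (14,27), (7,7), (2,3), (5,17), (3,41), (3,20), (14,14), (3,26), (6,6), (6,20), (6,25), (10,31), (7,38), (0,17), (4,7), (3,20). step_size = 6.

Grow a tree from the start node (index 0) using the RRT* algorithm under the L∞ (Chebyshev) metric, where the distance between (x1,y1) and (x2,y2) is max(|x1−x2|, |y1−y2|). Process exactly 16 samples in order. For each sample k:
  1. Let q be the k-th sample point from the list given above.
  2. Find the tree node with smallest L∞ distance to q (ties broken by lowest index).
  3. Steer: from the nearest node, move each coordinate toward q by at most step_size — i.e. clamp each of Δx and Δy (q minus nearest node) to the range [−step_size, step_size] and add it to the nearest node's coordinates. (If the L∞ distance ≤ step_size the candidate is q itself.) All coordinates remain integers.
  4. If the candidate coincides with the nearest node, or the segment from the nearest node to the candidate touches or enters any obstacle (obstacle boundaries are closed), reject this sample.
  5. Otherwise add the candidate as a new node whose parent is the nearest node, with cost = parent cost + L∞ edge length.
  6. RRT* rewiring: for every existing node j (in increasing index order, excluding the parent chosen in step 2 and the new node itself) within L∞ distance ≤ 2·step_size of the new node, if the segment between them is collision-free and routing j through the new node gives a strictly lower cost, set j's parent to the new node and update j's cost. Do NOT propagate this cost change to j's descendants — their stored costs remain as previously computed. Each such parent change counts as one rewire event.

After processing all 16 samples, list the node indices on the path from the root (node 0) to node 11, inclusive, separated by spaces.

Path: 0 1 4 5 7 10 11

1. q=(14,27) nearest=0 d=25 new=(8,8) → add node 1 parent=0 cost=6
2. q=(7,7) nearest=1 d=1 new=(7,7) → add node 2 parent=1 cost=7
3. q=(2,3) nearest=0 d=1 new=(2,3) → add node 3 parent=0 cost=1; rewire 2→3 (6<7)
4. q=(5,17) nearest=1 d=9 new=(5,14) → add node 4 parent=1 cost=12
5. q=(3,41) nearest=4 d=27 new=(3,20) → add node 5 parent=4 cost=18
6. q=(3,20) nearest=5 d=0 → coincident, reject
7. q=(14,14) nearest=1 d=6 new=(14,14) → add node 6 parent=1 cost=12
8. q=(3,26) nearest=5 d=6 new=(3,26) → add node 7 parent=5 cost=24
9. q=(6,6) nearest=2 d=1 new=(6,6) → add node 8 parent=2 cost=7
10. q=(6,20) nearest=5 d=3 new=(6,20) → add node 9 parent=5 cost=21
11. q=(6,25) nearest=7 d=3 new=(6,25) → add node 10 parent=7 cost=27
12. q=(10,31) nearest=10 d=6 new=(10,31) → add node 11 parent=10 cost=33
13. q=(7,38) nearest=11 d=7 new=(7,37) → add node 12 parent=11 cost=39
14. q=(0,17) nearest=5 d=3 new=(0,17) → add node 13 parent=5 cost=21
15. q=(4,7) nearest=8 d=2 new=(4,7) → add node 14 parent=8 cost=9; rewire 13→14 (19<21)
16. q=(3,20) nearest=5 d=0 → coincident, reject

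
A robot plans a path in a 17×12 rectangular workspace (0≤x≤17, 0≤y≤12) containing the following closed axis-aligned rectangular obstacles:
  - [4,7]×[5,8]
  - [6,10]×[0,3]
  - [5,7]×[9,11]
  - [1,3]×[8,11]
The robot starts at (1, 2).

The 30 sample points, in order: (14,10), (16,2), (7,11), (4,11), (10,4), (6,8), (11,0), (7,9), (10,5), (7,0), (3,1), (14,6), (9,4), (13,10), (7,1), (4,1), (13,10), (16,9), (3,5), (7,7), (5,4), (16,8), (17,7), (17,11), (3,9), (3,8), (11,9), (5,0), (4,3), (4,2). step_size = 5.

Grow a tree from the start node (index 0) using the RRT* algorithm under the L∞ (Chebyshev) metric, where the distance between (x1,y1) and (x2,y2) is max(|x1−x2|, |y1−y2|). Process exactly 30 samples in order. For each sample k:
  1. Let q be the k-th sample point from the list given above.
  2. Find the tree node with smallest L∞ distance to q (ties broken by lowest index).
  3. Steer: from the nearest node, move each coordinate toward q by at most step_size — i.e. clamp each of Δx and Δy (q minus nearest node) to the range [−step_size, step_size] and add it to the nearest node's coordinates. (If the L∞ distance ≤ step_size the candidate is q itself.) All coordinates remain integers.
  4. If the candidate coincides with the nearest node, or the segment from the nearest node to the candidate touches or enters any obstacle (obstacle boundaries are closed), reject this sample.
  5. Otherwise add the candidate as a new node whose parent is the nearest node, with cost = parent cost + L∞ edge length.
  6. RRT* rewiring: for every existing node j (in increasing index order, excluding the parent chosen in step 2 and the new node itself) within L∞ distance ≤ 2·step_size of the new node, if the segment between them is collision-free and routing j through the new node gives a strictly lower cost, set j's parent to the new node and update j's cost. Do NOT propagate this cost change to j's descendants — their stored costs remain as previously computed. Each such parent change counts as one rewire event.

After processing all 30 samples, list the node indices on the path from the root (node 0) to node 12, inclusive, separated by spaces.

1. q=(14,10) nearest=0 d=13 new=(6,7) → blocked by [4,7]×[5,8], reject
2. q=(16,2) nearest=0 d=15 new=(6,2) → blocked by [6,10]×[0,3], reject
3. q=(7,11) nearest=0 d=9 new=(6,7) → blocked by [4,7]×[5,8], reject
4. q=(4,11) nearest=0 d=9 new=(4,7) → blocked by [4,7]×[5,8], reject
5. q=(10,4) nearest=0 d=9 new=(6,4) → add node 1 parent=0 cost=5
6. q=(6,8) nearest=1 d=4 new=(6,8) → blocked by [4,7]×[5,8], reject
7. q=(11,0) nearest=1 d=5 new=(11,0) → blocked by [6,10]×[0,3], reject
8. q=(7,9) nearest=1 d=5 new=(7,9) → blocked by [4,7]×[5,8], reject
9. q=(10,5) nearest=1 d=4 new=(10,5) → add node 2 parent=1 cost=9
10. q=(7,0) nearest=1 d=4 new=(7,0) → blocked by [6,10]×[0,3], reject
11. q=(3,1) nearest=0 d=2 new=(3,1) → add node 3 parent=0 cost=2
12. q=(14,6) nearest=2 d=4 new=(14,6) → add node 4 parent=2 cost=13
13. q=(9,4) nearest=2 d=1 new=(9,4) → add node 5 parent=2 cost=10
14. q=(13,10) nearest=4 d=4 new=(13,10) → add node 6 parent=4 cost=17
15. q=(7,1) nearest=1 d=3 new=(7,1) → blocked by [6,10]×[0,3], reject
16. q=(4,1) nearest=3 d=1 new=(4,1) → add node 7 parent=3 cost=3
17. q=(13,10) nearest=6 d=0 → coincident, reject
18. q=(16,9) nearest=4 d=3 new=(16,9) → add node 8 parent=4 cost=16
19. q=(3,5) nearest=0 d=3 new=(3,5) → add node 9 parent=0 cost=3; rewire 5→9 (9<10)
20. q=(7,7) nearest=1 d=3 new=(7,7) → blocked by [4,7]×[5,8], reject
21. q=(5,4) nearest=1 d=1 new=(5,4) → add node 10 parent=1 cost=6
22. q=(16,8) nearest=8 d=1 new=(16,8) → add node 11 parent=8 cost=17
23. q=(17,7) nearest=11 d=1 new=(17,7) → add node 12 parent=11 cost=18
24. q=(17,11) nearest=8 d=2 new=(17,11) → add node 13 parent=8 cost=18
25. q=(3,9) nearest=9 d=4 new=(3,9) → blocked by [1,3]×[8,11], reject
26. q=(3,8) nearest=9 d=3 new=(3,8) → blocked by [1,3]×[8,11], reject
27. q=(11,9) nearest=6 d=2 new=(11,9) → add node 14 parent=6 cost=19
28. q=(5,0) nearest=7 d=1 new=(5,0) → add node 15 parent=7 cost=4
29. q=(4,3) nearest=10 d=1 new=(4,3) → add node 16 parent=10 cost=7
30. q=(4,2) nearest=3 d=1 new=(4,2) → add node 17 parent=3 cost=3; rewire 6→17 (12<17); rewire 10→17 (5<6); rewire 16→17 (4<7)

Path: 0 1 2 4 8 11 12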